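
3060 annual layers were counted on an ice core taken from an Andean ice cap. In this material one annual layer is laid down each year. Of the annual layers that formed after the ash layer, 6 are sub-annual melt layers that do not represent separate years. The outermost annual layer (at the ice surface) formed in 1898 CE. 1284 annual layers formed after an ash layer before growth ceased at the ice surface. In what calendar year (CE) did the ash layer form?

1284 annual layers post-date the ash layer.
1284 − 6 false = 1278 true annual layers after the ash layer.
The annual layer at the ice surface is 1898 CE, so the ash layer dates to 1898 − 1278 = 620 CE.

620 CE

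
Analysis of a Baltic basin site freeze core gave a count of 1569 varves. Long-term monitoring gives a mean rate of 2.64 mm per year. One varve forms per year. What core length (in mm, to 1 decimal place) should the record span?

4142.2 mm

The record spans 1569 years at 2.64 mm per year.
Predicted length = 2.64 mm/year × 1569 years = 4142.2 mm.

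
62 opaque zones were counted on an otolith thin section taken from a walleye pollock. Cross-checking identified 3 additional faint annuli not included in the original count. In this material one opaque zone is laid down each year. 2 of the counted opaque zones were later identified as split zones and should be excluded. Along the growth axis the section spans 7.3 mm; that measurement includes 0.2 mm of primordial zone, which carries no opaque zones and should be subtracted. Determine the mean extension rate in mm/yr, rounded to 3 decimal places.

True opaque zone count = 62 − 2 + 3 = 63.
Removing the 0.2 mm offcut leaves 7.3 − 0.2 = 7.1 mm.
Extension rate ≈ 7.1 / 63 = 0.113 mm/yr.

0.113 mm/yr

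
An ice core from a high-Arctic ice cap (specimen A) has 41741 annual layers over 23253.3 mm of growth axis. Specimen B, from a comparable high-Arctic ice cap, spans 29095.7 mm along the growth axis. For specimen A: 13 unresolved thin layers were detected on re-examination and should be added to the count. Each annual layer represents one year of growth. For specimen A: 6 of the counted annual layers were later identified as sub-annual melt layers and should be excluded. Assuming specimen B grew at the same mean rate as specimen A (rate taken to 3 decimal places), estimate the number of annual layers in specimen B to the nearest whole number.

Specimen A: true annual layer count = 41741 − 6 + 13 = 41748.
A: Extension rate ≈ 23253.3 / 41748 = 0.557 mm/year.
B spans 29095.7 / 0.557 = 52236.45 years ≈ 52236 annual layers.

52236 annual layers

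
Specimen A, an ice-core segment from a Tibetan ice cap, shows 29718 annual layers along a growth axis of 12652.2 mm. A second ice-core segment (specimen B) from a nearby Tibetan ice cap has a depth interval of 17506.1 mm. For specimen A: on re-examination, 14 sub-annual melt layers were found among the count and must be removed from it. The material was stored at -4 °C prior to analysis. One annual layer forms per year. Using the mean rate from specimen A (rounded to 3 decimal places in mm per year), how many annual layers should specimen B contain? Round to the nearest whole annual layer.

41094 annual layers

Specimen A: adjusted count: 29718 − 14 = 29704 annual layers.
A: Extension rate ≈ 12652.2 / 29704 = 0.426 mm per year.
B spans 17506.1 / 0.426 = 41094.13 years ≈ 41094 annual layers.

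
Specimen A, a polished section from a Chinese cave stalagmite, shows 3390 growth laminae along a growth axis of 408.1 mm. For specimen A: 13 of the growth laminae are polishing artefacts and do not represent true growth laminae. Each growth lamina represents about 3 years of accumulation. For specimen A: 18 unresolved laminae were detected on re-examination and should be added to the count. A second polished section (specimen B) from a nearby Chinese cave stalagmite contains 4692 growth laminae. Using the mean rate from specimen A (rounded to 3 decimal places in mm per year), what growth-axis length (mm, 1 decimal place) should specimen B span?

563.0 mm

Specimen A: correcting the raw count gives 3390 − 13 + 18 = 3395 true growth laminae.
Specimen A: multiplying by 3 years per growth lamina: 3395 × 3 = 10185 years.
A: Extension rate ≈ 408.1 / 10185 = 0.040 mm/year.
Specimen B: 4692 growth laminae at 3 years each span 4692 × 3 = 14076 years. For B, 0.040 mm/year × 14076 years = 563.0 mm.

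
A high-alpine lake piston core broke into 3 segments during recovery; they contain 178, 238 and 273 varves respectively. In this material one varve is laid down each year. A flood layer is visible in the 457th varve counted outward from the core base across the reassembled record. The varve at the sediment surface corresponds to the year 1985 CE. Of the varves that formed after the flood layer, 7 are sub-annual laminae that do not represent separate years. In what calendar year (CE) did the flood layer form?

1760 CE

Total varves = 178 + 238 + 273 = 689.
Between varve 457 and the sediment surface there are 689 − 457 = 232 varves.
Excluding 7 false varves: 232 − 7 = 225.
The varve at the sediment surface is 1985 CE, so the flood layer dates to 1985 − 225 = 1760 CE.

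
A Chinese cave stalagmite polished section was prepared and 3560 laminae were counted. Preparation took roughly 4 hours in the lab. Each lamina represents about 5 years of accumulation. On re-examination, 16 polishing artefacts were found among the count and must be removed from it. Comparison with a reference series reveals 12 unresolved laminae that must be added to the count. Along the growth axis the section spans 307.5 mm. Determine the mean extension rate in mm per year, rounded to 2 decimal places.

True lamina count = 3560 − 16 + 12 = 3556.
At 5 years per lamina, 3556 × 5 = 17780 years.
Extension rate ≈ 307.5 / 17780 = 0.02 mm per year.

0.02 mm per year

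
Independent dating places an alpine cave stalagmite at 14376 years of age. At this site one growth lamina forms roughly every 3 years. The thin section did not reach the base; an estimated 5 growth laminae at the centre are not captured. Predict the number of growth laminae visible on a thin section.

Expected growth laminae: 14376 / 3 = 4792.
4792 − 5 missed = 4787 growth laminae expected in the prepared section.

4787 growth laminae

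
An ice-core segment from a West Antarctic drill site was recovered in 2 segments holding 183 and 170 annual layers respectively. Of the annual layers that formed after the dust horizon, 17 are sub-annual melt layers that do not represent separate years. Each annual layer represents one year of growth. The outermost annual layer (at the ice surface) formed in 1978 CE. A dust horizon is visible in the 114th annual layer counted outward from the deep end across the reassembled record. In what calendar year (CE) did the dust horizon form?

1756 CE

Total annual layers = 183 + 170 = 353.
The dust horizon sits at annual layer 114 from the deep end, so 353 − 114 = 239 annual layers formed after it.
239 − 17 false = 222 true annual layers after the dust horizon.
The annual layer at the ice surface is 1978 CE, so the dust horizon dates to 1978 − 222 = 1756 CE.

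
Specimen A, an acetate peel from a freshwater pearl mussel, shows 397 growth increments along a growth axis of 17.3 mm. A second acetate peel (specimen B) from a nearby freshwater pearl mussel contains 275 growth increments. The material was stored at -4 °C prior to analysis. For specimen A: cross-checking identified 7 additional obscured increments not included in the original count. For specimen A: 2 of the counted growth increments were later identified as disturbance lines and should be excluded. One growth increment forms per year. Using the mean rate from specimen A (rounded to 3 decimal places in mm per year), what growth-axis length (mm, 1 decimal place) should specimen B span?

Specimen A: after corrections the count is 397 − 2 + 7 = 402 growth increments.
A: Extension rate ≈ 17.3 / 402 = 0.043 mm per year.
B's length ≈ 0.043 × 275 = 11.8 mm.

11.8 mm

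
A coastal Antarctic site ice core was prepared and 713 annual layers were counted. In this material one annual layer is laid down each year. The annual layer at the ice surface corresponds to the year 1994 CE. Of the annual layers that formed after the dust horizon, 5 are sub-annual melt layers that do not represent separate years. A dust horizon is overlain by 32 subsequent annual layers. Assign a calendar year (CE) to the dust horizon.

1967 CE

There are 32 annual layers younger than the dust horizon.
Removing the 5 false annual layers leaves 32 − 5 = 27 true annual layers beyond the dust horizon.
Counting back 27 years from 1994 CE places the dust horizon in 1994 − 27 = 1967 CE.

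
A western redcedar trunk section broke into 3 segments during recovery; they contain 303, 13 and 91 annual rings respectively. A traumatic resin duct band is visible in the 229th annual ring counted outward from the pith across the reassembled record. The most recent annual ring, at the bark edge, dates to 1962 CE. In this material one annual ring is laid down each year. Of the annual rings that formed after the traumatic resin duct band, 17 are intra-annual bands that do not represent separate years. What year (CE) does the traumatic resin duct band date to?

1801 CE

Total annual rings = 303 + 13 + 91 = 407.
The traumatic resin duct band sits at annual ring 229 from the pith, so 407 − 229 = 178 annual rings formed after it.
178 − 17 false = 161 true annual rings after the traumatic resin duct band.
Counting back 161 years from 1962 CE places the traumatic resin duct band in 1962 − 161 = 1801 CE.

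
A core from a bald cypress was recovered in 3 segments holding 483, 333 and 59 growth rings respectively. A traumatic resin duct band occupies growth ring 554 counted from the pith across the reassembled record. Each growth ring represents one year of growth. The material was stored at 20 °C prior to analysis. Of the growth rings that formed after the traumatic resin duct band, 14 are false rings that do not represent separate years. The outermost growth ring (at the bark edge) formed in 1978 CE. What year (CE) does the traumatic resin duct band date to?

1671 CE

Total growth rings = 483 + 333 + 59 = 875.
The traumatic resin duct band sits at growth ring 554 from the pith, so 875 − 554 = 321 growth rings formed after it.
Excluding 14 false growth rings: 321 − 14 = 307.
1978 − 307 = 1671 CE.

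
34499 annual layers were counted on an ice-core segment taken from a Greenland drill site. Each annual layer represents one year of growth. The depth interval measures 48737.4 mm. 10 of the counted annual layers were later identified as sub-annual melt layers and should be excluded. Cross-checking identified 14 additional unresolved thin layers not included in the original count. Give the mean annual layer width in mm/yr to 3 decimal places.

Adjusted count: 34499 − 10 + 14 = 34503 annual layers.
48737.4 mm over 34503 years gives 48737.4 / 34503 ≈ 1.413 mm/yr.

1.413 mm/yr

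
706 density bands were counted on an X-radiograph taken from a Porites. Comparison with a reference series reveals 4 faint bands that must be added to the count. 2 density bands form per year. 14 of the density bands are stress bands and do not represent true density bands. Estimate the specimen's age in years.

Correcting the raw count gives 706 − 14 + 4 = 696 true density bands.
With 2 density bands per year, 696 / 2 = 348 years.

348 years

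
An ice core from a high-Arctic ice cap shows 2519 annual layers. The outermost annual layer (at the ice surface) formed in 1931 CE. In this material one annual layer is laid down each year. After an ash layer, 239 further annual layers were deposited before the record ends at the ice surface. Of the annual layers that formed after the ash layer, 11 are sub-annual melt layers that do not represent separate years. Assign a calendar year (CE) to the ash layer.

239 annual layers post-date the ash layer.
Excluding 11 false annual layers: 239 − 11 = 228.
1931 − 228 = 1703 CE.

1703 CE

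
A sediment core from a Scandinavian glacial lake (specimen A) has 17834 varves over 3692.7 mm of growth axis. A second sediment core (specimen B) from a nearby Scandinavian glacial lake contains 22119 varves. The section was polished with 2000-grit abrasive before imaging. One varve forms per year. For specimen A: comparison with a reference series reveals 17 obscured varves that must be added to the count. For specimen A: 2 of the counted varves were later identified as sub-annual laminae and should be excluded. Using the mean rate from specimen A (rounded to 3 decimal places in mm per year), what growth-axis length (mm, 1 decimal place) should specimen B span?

4578.6 mm

Specimen A: correcting the raw count gives 17834 − 2 + 17 = 17849 true varves.
A: Extension rate ≈ 3692.7 / 17849 = 0.207 mm/year.
B's length ≈ 0.207 × 22119 = 4578.6 mm.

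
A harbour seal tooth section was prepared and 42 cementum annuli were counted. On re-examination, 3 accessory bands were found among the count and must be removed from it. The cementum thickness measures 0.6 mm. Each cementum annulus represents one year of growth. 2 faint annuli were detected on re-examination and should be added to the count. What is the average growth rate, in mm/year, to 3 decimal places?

0.015 mm/year

Correcting the raw count gives 42 − 3 + 2 = 41 true cementum annuli.
0.6 mm over 41 years gives 0.6 / 41 ≈ 0.015 mm/year.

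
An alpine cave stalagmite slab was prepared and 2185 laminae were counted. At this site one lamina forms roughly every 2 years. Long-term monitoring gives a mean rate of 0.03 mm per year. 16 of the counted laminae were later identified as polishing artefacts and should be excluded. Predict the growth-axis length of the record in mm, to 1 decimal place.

130.1 mm

Adjusted count: 2185 − 16 = 2169 laminae.
2169 laminae at 2 years each span 2169 × 2 = 4338 years.
Length ≈ 0.03 × 4338 = 130.1 mm.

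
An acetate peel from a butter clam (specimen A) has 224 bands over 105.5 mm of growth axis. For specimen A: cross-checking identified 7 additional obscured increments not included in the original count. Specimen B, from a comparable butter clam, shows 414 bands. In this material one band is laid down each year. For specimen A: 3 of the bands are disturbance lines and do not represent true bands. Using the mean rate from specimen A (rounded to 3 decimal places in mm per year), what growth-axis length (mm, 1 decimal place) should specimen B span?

Specimen A: correcting the raw count gives 224 − 3 + 7 = 228 true bands.
A: Extension rate ≈ 105.5 / 228 = 0.463 mm/yr.
Length of B = 0.463 × 414 = 191.7 mm.

191.7 mm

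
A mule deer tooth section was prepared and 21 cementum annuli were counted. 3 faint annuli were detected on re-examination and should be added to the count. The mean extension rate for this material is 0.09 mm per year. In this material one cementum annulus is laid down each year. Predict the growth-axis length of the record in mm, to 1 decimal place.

Correcting the raw count gives 21 + 3 = 24 true cementum annuli.
Predicted length = 0.09 mm/year × 24 years = 2.2 mm.

2.2 mm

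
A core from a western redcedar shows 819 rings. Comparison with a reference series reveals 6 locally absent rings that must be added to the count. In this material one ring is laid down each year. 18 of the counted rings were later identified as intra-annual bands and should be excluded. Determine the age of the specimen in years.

True ring count = 819 − 18 + 6 = 807.
One ring per year makes the duration 807 years.

807 years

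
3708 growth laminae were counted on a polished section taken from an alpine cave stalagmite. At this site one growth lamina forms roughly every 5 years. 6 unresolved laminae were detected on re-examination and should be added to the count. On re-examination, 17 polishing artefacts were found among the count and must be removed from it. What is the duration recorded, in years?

18485 yr

Adjusted count: 3708 − 17 + 6 = 3697 growth laminae.
Multiplying by 5 years per growth lamina: 3697 × 5 = 18485 years.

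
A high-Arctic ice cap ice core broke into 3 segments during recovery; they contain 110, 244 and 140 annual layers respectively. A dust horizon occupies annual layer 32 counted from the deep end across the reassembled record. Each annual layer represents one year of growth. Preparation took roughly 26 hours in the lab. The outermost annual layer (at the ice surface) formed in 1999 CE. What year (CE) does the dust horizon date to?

1537 CE

Total annual layers = 110 + 244 + 140 = 494.
494 − 32 = 462 annual layers lie beyond the dust horizon toward the ice surface.
Counting back 462 years from 1999 CE places the dust horizon in 1999 − 462 = 1537 CE.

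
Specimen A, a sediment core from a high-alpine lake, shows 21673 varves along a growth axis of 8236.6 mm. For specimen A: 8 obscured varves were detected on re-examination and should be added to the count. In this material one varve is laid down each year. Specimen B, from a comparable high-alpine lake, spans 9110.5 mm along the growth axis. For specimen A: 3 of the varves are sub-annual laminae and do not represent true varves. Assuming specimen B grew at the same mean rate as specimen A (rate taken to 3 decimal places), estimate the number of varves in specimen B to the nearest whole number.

23975 varves

Specimen A: correcting the raw count gives 21673 − 3 + 8 = 21678 true varves.
A: Extension rate ≈ 8236.6 / 21678 = 0.380 mm/yr.
For B, 9110.5 / 0.380 = 23975.00 years ≈ 23975 varves.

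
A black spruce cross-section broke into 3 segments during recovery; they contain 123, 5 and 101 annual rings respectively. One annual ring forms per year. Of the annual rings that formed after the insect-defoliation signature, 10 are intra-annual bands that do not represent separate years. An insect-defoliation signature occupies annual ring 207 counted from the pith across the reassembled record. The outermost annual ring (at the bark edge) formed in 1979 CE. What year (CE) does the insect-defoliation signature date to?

Total annual rings = 123 + 5 + 101 = 229.
The insect-defoliation signature sits at annual ring 207 from the pith, so 229 − 207 = 22 annual rings formed after it.
22 − 10 false = 12 true annual rings after the insect-defoliation signature.
Counting back 12 years from 1979 CE places the insect-defoliation signature in 1979 − 12 = 1967 CE.

1967 CE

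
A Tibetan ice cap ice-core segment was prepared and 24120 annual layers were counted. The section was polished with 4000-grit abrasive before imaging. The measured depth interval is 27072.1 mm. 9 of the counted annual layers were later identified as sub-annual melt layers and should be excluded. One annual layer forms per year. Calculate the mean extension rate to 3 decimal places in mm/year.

1.123 mm/year

Correcting the raw count gives 24120 − 9 = 24111 true annual layers.
Mean rate = 27072.1 mm / 24111 years ≈ 1.123 mm/year.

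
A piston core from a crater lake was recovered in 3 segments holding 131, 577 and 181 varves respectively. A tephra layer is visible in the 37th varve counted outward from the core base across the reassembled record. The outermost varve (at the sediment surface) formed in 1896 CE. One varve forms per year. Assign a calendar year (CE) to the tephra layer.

Total varves = 131 + 577 + 181 = 889.
Between varve 37 and the sediment surface there are 889 − 37 = 852 varves.
The varve at the sediment surface is 1896 CE, so the tephra layer dates to 1896 − 852 = 1044 CE.

1044 CE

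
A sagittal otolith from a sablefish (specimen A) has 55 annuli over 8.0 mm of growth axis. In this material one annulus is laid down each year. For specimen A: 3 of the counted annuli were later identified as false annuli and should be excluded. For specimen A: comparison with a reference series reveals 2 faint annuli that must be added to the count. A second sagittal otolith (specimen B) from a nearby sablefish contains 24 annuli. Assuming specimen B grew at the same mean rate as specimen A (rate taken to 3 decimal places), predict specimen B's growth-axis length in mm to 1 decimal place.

Specimen A: correcting the raw count gives 55 − 3 + 2 = 54 true annuli.
A: 8.0 mm over 54 years gives 8.0 / 54 ≈ 0.148 mm/year.
B's length ≈ 0.148 × 24 = 3.6 mm.

3.6 mm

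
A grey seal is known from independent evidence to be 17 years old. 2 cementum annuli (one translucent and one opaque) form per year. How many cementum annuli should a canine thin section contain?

17 years at 2 cementum annuli per year gives 17 × 2 = 34 cementum annuli.
So 34 cementum annuli should be present.

34 cementum annuli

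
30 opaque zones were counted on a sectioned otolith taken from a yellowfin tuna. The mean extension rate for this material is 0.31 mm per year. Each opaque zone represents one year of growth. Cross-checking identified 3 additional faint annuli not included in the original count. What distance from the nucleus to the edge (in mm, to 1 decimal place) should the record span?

10.2 mm

Correcting the raw count gives 30 + 3 = 33 true opaque zones.
Predicted length = 0.31 mm/year × 33 years = 10.2 mm.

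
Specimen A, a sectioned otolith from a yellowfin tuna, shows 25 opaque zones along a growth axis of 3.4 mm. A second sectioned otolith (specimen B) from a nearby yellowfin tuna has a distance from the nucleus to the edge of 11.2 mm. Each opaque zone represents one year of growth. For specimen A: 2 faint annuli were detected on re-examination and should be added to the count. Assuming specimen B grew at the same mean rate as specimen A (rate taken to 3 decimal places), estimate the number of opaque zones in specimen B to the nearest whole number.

89 opaque zones

Specimen A: after corrections the count is 25 + 2 = 27 opaque zones.
A: 3.4 mm over 27 years gives 3.4 / 27 ≈ 0.126 mm/year.
Specimen B: 11.2 mm / 0.126 mm per year = 88.89 years ≈ 89 opaque zones.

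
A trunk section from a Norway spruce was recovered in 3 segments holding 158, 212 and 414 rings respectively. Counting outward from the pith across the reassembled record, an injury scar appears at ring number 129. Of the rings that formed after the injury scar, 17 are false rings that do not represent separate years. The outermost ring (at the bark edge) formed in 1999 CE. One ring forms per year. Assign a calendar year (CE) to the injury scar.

Total rings = 158 + 212 + 414 = 784.
784 − 129 = 655 rings lie beyond the injury scar toward the bark edge.
655 − 17 false = 638 true rings after the injury scar.
Counting back 638 years from 1999 CE places the injury scar in 1999 − 638 = 1361 CE.

1361 CE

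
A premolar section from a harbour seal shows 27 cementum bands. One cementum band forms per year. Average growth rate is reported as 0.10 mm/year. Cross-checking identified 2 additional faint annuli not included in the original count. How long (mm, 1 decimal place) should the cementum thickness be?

2.9 mm

True cementum band count = 27 + 2 = 29.
Predicted length = 0.10 mm/year × 29 years = 2.9 mm.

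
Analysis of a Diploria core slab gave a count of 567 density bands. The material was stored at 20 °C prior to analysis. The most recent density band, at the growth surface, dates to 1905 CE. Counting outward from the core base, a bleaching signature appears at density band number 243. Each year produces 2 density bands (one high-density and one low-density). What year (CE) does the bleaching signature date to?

1743 CE

The bleaching signature sits at density band 243 from the core base, so 567 − 243 = 324 density bands formed after it.
With 2 density bands per year, 324 / 2 = 162 years.
The density band at the growth surface is 1905 CE, so the bleaching signature dates to 1905 − 162 = 1743 CE.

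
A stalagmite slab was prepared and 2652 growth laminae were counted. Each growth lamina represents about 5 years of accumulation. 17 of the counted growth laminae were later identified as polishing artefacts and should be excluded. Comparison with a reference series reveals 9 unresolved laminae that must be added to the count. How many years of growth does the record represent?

True growth lamina count = 2652 − 17 + 9 = 2644.
Multiplying by 5 years per growth lamina: 2644 × 5 = 13220 years.

13220 years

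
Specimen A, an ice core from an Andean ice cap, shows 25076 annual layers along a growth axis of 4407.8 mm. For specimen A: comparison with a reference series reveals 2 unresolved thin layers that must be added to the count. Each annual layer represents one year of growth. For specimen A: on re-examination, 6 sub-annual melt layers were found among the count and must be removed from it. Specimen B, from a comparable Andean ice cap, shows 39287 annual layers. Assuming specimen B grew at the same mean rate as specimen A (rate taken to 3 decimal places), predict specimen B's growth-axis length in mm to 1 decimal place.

6914.5 mm

Specimen A: adjusted count: 25076 − 6 + 2 = 25072 annual layers.
A: 4407.8 mm over 25072 years gives 4407.8 / 25072 ≈ 0.176 mm/yr.
Length of B = 0.176 × 39287 = 6914.5 mm.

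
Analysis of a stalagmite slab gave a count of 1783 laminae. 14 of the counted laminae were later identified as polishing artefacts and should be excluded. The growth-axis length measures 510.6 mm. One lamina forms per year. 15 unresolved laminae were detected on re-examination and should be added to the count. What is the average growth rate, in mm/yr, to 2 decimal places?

0.29 mm/yr

Correcting the raw count gives 1783 − 14 + 15 = 1784 true laminae.
Mean rate = 510.6 mm / 1784 years ≈ 0.29 mm/yr.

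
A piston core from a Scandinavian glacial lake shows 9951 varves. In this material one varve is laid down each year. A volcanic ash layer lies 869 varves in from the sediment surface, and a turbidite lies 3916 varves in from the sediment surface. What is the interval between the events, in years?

3916 − 869 = 3047 varves lie between the two events.
One varve per year makes the interval 3047 years.

3047 years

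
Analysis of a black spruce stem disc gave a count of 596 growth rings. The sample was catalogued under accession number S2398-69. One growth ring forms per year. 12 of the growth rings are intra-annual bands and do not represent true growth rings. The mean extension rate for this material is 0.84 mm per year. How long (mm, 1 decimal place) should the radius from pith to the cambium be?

Correcting the raw count gives 596 − 12 = 584 true growth rings.
Predicted length = 0.84 mm/year × 584 years = 490.6 mm.

490.6 mm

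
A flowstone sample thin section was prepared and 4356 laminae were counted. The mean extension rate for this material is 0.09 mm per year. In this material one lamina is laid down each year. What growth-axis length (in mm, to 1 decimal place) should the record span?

The record spans 4356 years at 0.09 mm per year.
Length ≈ 0.09 × 4356 = 392.0 mm.

392.0 mm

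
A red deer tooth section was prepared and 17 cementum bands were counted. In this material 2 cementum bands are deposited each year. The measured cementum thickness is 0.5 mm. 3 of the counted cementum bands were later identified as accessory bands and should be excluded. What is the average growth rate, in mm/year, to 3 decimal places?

0.071 mm/year

Adjusted count: 17 − 3 = 14 cementum bands.
14 cementum bands at 2 per year is 14 / 2 = 7 years.
0.5 mm over 7 years gives 0.5 / 7 ≈ 0.071 mm/year.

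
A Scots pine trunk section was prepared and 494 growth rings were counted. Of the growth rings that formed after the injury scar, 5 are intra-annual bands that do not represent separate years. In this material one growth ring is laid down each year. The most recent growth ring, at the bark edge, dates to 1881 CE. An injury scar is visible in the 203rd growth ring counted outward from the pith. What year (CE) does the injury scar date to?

494 − 203 = 291 growth rings lie beyond the injury scar toward the bark edge.
Removing the 5 false growth rings leaves 291 − 5 = 286 true growth rings beyond the injury scar.
The growth ring at the bark edge is 1881 CE, so the injury scar dates to 1881 − 286 = 1595 CE.

1595 CE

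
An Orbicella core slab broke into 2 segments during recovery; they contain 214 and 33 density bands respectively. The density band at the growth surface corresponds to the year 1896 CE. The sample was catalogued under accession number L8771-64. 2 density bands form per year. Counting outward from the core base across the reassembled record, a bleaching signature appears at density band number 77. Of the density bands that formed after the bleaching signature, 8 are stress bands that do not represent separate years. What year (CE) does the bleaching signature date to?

Total density bands = 214 + 33 = 247.
Between density band 77 and the growth surface there are 247 − 77 = 170 density bands.
170 − 8 false = 162 true density bands after the bleaching signature.
With 2 density bands per year, 162 / 2 = 81 years.
Counting back 81 years from 1896 CE places the bleaching signature in 1896 − 81 = 1815 CE.

1815 CE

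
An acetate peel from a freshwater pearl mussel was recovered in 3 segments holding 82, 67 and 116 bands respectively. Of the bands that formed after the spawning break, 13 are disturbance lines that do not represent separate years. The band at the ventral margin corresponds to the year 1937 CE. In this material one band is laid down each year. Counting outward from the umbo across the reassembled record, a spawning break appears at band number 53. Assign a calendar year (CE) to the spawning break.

1738 CE

Total bands = 82 + 67 + 116 = 265.
265 − 53 = 212 bands lie beyond the spawning break toward the ventral margin.
212 − 13 false = 199 true bands after the spawning break.
The band at the ventral margin is 1937 CE, so the spawning break dates to 1937 − 199 = 1738 CE.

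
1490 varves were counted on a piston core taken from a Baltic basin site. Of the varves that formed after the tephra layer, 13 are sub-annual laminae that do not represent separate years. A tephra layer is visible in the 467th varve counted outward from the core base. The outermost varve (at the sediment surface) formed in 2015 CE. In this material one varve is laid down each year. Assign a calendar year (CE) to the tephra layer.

The tephra layer sits at varve 467 from the core base, so 1490 − 467 = 1023 varves formed after it.
Excluding 13 false varves: 1023 − 13 = 1010.
2015 − 1010 = 1005 CE.

1005 CE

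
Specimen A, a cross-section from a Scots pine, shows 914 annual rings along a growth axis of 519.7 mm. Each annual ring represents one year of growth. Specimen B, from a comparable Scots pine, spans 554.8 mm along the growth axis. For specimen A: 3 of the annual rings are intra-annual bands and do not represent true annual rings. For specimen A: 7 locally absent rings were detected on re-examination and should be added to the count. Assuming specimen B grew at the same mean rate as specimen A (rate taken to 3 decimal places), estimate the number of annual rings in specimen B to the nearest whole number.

980 annual rings

Specimen A: true annual ring count = 914 − 3 + 7 = 918.
A: Extension rate ≈ 519.7 / 918 = 0.566 mm per year.
B spans 554.8 / 0.566 = 980.21 years ≈ 980 annual rings.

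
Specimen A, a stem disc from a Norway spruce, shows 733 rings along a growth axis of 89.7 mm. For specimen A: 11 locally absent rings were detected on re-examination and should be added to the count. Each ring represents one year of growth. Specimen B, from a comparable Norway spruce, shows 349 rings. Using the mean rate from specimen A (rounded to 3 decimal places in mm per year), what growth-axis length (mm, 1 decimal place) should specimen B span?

42.2 mm

Specimen A: after corrections the count is 733 + 11 = 744 rings.
A: Mean rate = 89.7 mm / 744 years ≈ 0.121 mm per year.
B's length ≈ 0.121 × 349 = 42.2 mm.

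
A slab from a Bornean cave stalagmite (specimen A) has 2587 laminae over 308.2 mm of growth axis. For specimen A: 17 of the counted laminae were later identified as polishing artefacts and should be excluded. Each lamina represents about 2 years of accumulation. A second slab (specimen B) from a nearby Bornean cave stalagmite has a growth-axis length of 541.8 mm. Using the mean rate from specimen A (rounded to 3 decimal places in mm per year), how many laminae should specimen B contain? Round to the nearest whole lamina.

4515 laminae

Specimen A: true lamina count = 2587 − 17 = 2570.
Specimen A: at 2 years per lamina, 2570 × 2 = 5140 years.
A: Mean rate = 308.2 mm / 5140 years ≈ 0.060 mm per year.
B spans 541.8 / 0.060 = 9030.00 years; at 2 years per lamina that is 9030.00 / 2 ≈ 4515 laminae.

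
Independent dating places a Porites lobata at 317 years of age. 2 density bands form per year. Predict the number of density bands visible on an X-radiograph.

Expected density bands: 317 × 2 = 634.
So 634 density bands should be present.

634 density bands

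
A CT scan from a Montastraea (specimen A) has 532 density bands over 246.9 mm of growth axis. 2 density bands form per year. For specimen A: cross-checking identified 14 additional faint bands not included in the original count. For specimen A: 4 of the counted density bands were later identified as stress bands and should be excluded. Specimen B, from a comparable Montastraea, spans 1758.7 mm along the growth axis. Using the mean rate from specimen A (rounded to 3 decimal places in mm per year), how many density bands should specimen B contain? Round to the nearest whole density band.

Specimen A: adjusted count: 532 − 4 + 14 = 542 density bands.
Specimen A: 542 density bands at 2 per year is 542 / 2 = 271 years.
A: Mean rate = 246.9 mm / 271 years ≈ 0.911 mm/yr.
Specimen B: 1758.7 mm / 0.911 mm per year = 1930.52 years; at 2 density bands per year that is 1930.52 × 2 ≈ 3861 density bands.

3861 density bands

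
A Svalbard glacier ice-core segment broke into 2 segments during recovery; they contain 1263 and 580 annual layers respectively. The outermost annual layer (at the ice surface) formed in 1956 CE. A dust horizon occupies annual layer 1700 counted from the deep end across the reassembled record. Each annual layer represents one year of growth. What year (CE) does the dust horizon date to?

Total annual layers = 1263 + 580 = 1843.
1843 − 1700 = 143 annual layers lie beyond the dust horizon toward the ice surface.
1956 − 143 = 1813 CE.

1813 CE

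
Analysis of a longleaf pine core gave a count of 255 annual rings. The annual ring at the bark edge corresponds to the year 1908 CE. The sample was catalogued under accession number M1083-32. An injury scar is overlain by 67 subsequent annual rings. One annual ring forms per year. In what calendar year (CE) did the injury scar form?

1841 CE

There are 67 annual rings younger than the injury scar.
1908 − 67 = 1841 CE.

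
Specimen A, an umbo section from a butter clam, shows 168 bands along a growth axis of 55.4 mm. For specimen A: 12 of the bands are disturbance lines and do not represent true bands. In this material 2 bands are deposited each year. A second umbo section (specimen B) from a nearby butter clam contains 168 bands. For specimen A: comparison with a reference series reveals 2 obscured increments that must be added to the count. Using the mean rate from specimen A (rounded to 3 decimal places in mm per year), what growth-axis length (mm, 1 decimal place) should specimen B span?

Specimen A: after corrections the count is 168 − 12 + 2 = 158 bands.
Specimen A: with 2 bands per year, 158 / 2 = 79 years.
A: Mean rate = 55.4 mm / 79 years ≈ 0.701 mm/yr.
Specimen B: with 2 bands per year, 168 / 2 = 84 years. Length of B = 0.701 × 84 = 58.9 mm.

58.9 mm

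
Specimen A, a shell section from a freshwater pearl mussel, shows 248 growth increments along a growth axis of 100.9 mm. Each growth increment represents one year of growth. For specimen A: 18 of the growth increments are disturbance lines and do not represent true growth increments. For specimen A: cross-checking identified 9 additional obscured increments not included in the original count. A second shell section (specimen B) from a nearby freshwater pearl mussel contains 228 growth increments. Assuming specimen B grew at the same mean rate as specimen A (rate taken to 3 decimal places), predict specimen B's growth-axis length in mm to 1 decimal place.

Specimen A: true growth increment count = 248 − 18 + 9 = 239.
A: Extension rate ≈ 100.9 / 239 = 0.422 mm/year.
For B, 0.422 mm/year × 228 years = 96.2 mm.

96.2 mm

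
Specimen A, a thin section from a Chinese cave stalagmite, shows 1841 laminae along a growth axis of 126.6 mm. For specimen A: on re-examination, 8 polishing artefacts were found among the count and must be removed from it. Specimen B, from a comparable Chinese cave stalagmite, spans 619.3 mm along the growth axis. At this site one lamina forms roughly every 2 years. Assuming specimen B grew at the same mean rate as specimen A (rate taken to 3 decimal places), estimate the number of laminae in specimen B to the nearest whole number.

Specimen A: correcting the raw count gives 1841 − 8 = 1833 true laminae.
Specimen A: 1833 laminae at 2 years each span 1833 × 2 = 3666 years.
A: 126.6 mm over 3666 years gives 126.6 / 3666 ≈ 0.035 mm/yr.
For B, 619.3 / 0.035 = 17694.29 years; at 2 years per lamina that is 17694.29 / 2 ≈ 8847 laminae.

8847 laminae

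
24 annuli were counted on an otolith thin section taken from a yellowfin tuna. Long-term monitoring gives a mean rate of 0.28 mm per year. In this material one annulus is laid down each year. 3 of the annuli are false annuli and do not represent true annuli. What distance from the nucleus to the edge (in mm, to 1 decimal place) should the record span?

After corrections the count is 24 − 3 = 21 annuli.
Length ≈ 0.28 × 21 = 5.9 mm.

5.9 mm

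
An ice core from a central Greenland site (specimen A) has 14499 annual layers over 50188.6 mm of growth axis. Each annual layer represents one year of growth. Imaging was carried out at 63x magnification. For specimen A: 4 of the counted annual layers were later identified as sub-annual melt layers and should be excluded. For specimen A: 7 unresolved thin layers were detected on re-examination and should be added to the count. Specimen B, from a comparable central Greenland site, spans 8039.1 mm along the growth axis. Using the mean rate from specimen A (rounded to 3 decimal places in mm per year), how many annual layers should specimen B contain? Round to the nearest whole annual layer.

Specimen A: correcting the raw count gives 14499 − 4 + 7 = 14502 true annual layers.
A: Mean rate = 50188.6 mm / 14502 years ≈ 3.461 mm/year.
For B, 8039.1 / 3.461 = 2322.77 years ≈ 2323 annual layers.

2323 annual layers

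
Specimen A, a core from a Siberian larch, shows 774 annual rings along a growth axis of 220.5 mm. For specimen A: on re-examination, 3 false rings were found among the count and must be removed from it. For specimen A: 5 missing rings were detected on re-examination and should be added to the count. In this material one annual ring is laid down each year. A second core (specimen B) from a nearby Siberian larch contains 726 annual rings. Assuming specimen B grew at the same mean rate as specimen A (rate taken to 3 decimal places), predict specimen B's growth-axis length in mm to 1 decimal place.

206.2 mm

Specimen A: true annual ring count = 774 − 3 + 5 = 776.
A: Mean rate = 220.5 mm / 776 years ≈ 0.284 mm/yr.
Length of B = 0.284 × 726 = 206.2 mm.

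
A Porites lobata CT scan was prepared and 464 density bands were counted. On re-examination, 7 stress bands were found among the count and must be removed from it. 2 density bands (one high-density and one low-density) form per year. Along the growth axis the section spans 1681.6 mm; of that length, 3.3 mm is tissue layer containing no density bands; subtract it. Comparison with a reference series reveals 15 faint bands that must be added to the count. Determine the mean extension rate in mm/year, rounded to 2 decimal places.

7.11 mm/year

True density band count = 464 − 7 + 15 = 472.
472 density bands at 2 per year is 472 / 2 = 236 years.
Removing the 3.3 mm offcut leaves 1681.6 − 3.3 = 1678.3 mm.
1678.3 mm over 236 years gives 1678.3 / 236 ≈ 7.11 mm/year.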